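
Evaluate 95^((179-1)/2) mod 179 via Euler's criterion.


p = 179 is prime and the exponent is (p-1)/2 = 89, so by Euler's criterion 95^89 = (95/179) = +1 or -1 mod 179.
Compute by square-and-multiply:
  89 = 64 + 16 + 8 + 1 (binary 1011001)
  Repeated squaring mod 179: 95^1 = 95, 95^2 = 75, 95^4 = 76, 95^8 = 48, 95^16 = 156, 95^32 = 171, 95^64 = 64
  95^89 = 95^64 * 95^16 * 95^8 * 95^1 = 64 * 156 * 48 * 95 mod 179
    64 * 156 = 9984 = 139 mod 179
    139 * 48 = 6672 = 49 mod 179
    49 * 95 = 4655 = 1 mod 179
  95^89 = 1 mod 179
Result 1: 95 is a quadratic residue mod 179.
95^89 mod 179 = 1

1


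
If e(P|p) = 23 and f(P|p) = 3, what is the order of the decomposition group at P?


|D_P| = e * f
= 23 * 3
= 69

69


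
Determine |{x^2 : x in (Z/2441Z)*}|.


For prime p, the number of non-zero quadratic residues is (p-1)/2.
= (2441-1)/2
= 1220

1220


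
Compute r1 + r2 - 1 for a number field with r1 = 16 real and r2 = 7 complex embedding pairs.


By Dirichlet's unit theorem:
rank = r1 + r2 - 1
= 16 + 7 - 1
= 22

22


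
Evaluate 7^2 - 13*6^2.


x^2 - d*y^2
= 7^2 - 13*6^2
= 49 - 468
= -419

-419


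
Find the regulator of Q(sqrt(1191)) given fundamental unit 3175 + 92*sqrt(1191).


epsilon = 3175 + 92*sqrt(1191)
= 6349.9998
R = ln(6349.9998)
= 8.7562

8.7562


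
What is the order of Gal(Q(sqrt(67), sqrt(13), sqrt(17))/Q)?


The 3 square roots of distinct primes are multiplicatively independent over Q,
so [K:Q] = 2^3 and Gal(K/Q) is isomorphic to (Z/2Z)^3.
|Gal| = 2^3 = 8

8


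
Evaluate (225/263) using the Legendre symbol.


p = 263 is prime, so compute (225/263) with the reciprocity algorithm (Jacobi-symbol steps: pull out 2s via (2/n), flip via reciprocity, reduce):
  reciprocity: (225/263) -> +(263/225)
  reduce: (38/225)
  pull out 2: (2/225) = +1  (since 225 mod 8 = 1)
  reciprocity: (19/225) -> +(225/19)
  reduce: (16/19)
  pull out 2: (2/19) = -1  (since 19 mod 8 = 3)
  pull out 2: (2/19) = -1  (since 19 mod 8 = 3)
  pull out 2: (2/19) = -1  (since 19 mod 8 = 3)
  pull out 2: (2/19) = -1  (since 19 mod 8 = 3)
  (1/19) = 1
Product of signs = 1
(225/263) = 1

1


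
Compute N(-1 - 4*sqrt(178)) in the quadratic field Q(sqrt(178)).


N(a + b*sqrt(d)) = a^2 - d*b^2
= (-1)^2 - (178)*(-4)^2
= 1 - 2848
= -2847

-2847


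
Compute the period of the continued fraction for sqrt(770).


Run the CF algorithm for sqrt(770).
a_0 = floor(sqrt(770)) = 27; set m_0=0, q_0=1.
Recurrence: m' = q*a - m,  q' = (d - m'^2)/q,  a' = floor((a_0 + m')/q').
  step 1: m=27, q=41, a=1
  step 2: m=14, q=14, a=2
  step 3: m=14, q=41, a=1
  step 4: m=27, q=1, a=54
a_4 = 2*a_0 = 54, so the period closes here.
sqrt(770) = [27; 1, 2, 1, 54]
Period length = 4

4


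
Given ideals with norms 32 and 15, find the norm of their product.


N(IJ) = N(I) * N(J)
= 32 * 15
= 480

480


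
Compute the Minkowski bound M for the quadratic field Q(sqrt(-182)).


d = -182, d mod 4 = 2, so disc(K) = 4d = -728; |disc(K)| = 728
Imaginary quadratic field, so n = 2, s = r2 = 1, r1 = 0
M = (n!/n^n) * (4/pi)^s * sqrt(|disc(K)|) = (2!/2^2) * (4/pi)^1 * sqrt(728)
= 0.5 * 1.273240 * 26.981475
= 17.1769

17.1769


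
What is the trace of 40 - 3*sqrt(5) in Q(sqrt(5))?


Tr(a + b*sqrt(d)) = (a + b*sqrt(d)) + (a - b*sqrt(d)) = 2a
= 2 * (40)
= 80

80


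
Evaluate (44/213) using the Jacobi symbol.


Compute (44/213) via quadratic reciprocity:
  pull out 2: (2/213) = -1  (since 213 mod 8 = 5)
  pull out 2: (2/213) = -1  (since 213 mod 8 = 5)
  reciprocity: (11/213) -> +(213/11)
  reduce: (4/11)
  pull out 2: (2/11) = -1  (since 11 mod 8 = 3)
  pull out 2: (2/11) = -1  (since 11 mod 8 = 3)
  (1/11) = 1
Product of signs = 1

1


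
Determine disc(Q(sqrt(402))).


For K = Q(sqrt(d)) with d squarefree: disc(K) = d if d = 1 mod 4, and disc(K) = 4d if d = 2 or 3 mod 4.
Here d = 402, and d mod 4 = 2.
d = 2 mod 4, not 1 (O_K = Z[sqrt(d)]), so disc(K) = 4d = 4 * (402) = 1608

1608


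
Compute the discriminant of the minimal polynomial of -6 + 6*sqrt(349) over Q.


The element -6 + 6*sqrt(349) has minimal polynomial:
x^2 + 12*x - 12528
Discriminant = (12)^2 - 4*(-12528)
= 144 + 50112
= 50256

50256


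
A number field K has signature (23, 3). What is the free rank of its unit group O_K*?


By Dirichlet's unit theorem:
rank = r1 + r2 - 1
= 23 + 3 - 1
= 25

25


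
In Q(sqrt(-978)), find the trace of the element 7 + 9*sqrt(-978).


Tr(a + b*sqrt(d)) = (a + b*sqrt(d)) + (a - b*sqrt(d)) = 2a
= 2 * (7)
= 14

14


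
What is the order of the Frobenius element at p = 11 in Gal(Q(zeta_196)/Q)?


The Frobenius at p in Gal(Q(zeta_n)/Q) = (Z/nZ)* is the class of p, so its order is ord_196(11), the smallest k >= 1 with 11^k = 1 mod 196.
n = 196 = 2^2 * 7^2, phi(196) = 84; the order divides phi(n).
Divisors of 84: 1, 2, 3, 4, 6, 7, 12, 14, 21, 28, 42, 84
Repeated squaring mod 196: 11^1 = 11, 11^2 = 121, 11^4 = 137, 11^8 = 149, 11^16 = 53, 11^32 = 65, 11^64 = 109
Test divisors in increasing order:
  k=1: 11^1 = 11 mod 196
  k=2: 11^2 = 121 mod 196
  k=3: 11^3 = 121 * 11 = 155 mod 196
  k=4: 11^4 = 137 mod 196
  k=6: 11^6 = 137 * 121 = 113 mod 196
  k=7: 11^7 = 137 * 121 * 11 = 67 mod 196
  k=12: 11^12 = 149 * 137 = 29 mod 196
  k=14: 11^14 = 149 * 137 * 121 = 177 mod 196
  k=21: 11^21 = 53 * 137 * 11 = 99 mod 196
  k=28: 11^28 = 53 * 149 * 137 = 165 mod 196
  k=42: 11^42 = 65 * 149 * 121 = 1 mod 196  <- first divisor giving 1
Order = 42

42


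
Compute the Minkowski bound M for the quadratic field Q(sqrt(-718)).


d = -718, d mod 4 = 2, so disc(K) = 4d = -2872; |disc(K)| = 2872
Imaginary quadratic field, so n = 2, s = r2 = 1, r1 = 0
M = (n!/n^n) * (4/pi)^s * sqrt(|disc(K)|) = (2!/2^2) * (4/pi)^1 * sqrt(2872)
= 0.5 * 1.273240 * 53.591044
= 34.1171

34.1171


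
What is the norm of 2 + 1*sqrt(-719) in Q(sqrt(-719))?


N(a + b*sqrt(d)) = a^2 - d*b^2
= (2)^2 - (-719)*(1)^2
= 4 + 719
= 723

723


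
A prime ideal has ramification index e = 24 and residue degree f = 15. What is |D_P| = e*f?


|D_P| = e * f
= 24 * 15
= 360

360


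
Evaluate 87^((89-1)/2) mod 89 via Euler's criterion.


p = 89 is prime and the exponent is (p-1)/2 = 44, so by Euler's criterion 87^44 = (87/89) = +1 or -1 mod 89.
Compute by square-and-multiply:
  44 = 32 + 8 + 4 (binary 101100)
  Repeated squaring mod 89: 87^1 = 87, 87^2 = 4, 87^4 = 16, 87^8 = 78, 87^16 = 32, 87^32 = 45
  87^44 = 87^32 * 87^8 * 87^4 = 45 * 78 * 16 mod 89
    45 * 78 = 3510 = 39 mod 89
    39 * 16 = 624 = 1 mod 89
  87^44 = 1 mod 89
Result 1: 87 is a quadratic residue mod 89.
87^44 mod 89 = 1

1


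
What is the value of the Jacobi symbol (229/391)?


Compute (229/391) via quadratic reciprocity:
  reciprocity: (229/391) -> +(391/229)
  reduce: (162/229)
  pull out 2: (2/229) = -1  (since 229 mod 8 = 5)
  reciprocity: (81/229) -> +(229/81)
  reduce: (67/81)
  reciprocity: (67/81) -> +(81/67)
  reduce: (14/67)
  pull out 2: (2/67) = -1  (since 67 mod 8 = 3)
  reciprocity: (7/67) -> -(67/7)
  reduce: (4/7)
  pull out 2: (2/7) = +1  (since 7 mod 8 = 7)
  pull out 2: (2/7) = +1  (since 7 mod 8 = 7)
  (1/7) = 1
Product of signs = -1

-1


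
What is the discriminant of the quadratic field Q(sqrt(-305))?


For K = Q(sqrt(d)) with d squarefree: disc(K) = d if d = 1 mod 4, and disc(K) = 4d if d = 2 or 3 mod 4.
Here d = -305, and d mod 4 = 3.
d = 3 mod 4, not 1 (O_K = Z[sqrt(d)]), so disc(K) = 4d = 4 * (-305) = -1220

-1220


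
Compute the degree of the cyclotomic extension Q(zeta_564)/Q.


The degree equals Euler's totient phi(564).
564 = 2^2 * 3 * 47
phi(564) = 184

184


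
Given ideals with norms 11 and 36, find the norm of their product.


N(IJ) = N(I) * N(J)
= 11 * 36
= 396

396


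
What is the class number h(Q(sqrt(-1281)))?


K = Q(sqrt(-1281)). d mod 4 = 3, so D = disc(K) = 4d = -5124
h(K) equals the number of primitive reduced positive-definite forms (a, b, c) = a*x^2 + b*x*y + c*y^2 with b^2 - 4ac = D,
where reduced means |b| <= a <= c, with b >= 0 whenever |b| = a or a = c, and primitive means gcd(a, b, c) = 1.
Reduced forces 3a^2 <= |D| = 5124, so 1 <= a <= 41; b must have the parity of D, and c = (b^2 - D)/(4a) must be an integer >= a.
Enumerate a = 1..41, b in [-a, a]:
  a=1: (1, 0, 1281)  [1]
  a=2: (2, 2, 641)  [1]
  a=3: (3, 0, 427)  [1]
  a=4: none
  a=5: (5, -4, 257), (5, 4, 257)  [2]
  a=6: (6, 6, 215)  [1]
  a=7: (7, 0, 183)  [1]
  a=8..9: none
  a=10: (10, -6, 129), (10, 6, 129)  [2]
  a=11..13: none
  a=14: (14, 14, 95)  [1]
  a=15: (15, -6, 86), (15, 6, 86)  [2]
  a=16..18: none
  a=19: (19, -14, 70), (19, 14, 70)  [2]
  a=20: none
  a=21: (21, 0, 61)  [1]
  a=22..24: none
  a=25: (25, -24, 57), (25, 24, 57)  [2]
  a=26..28: none
  a=29: (29, -26, 50), (29, 26, 50)  [2]
  a=30: (30, -6, 43), (30, 6, 43)  [2]
  a=31..34: none
  a=35: (35, -14, 38), (35, 14, 38)  [2]
  a=36..40: none
  a=41: (41, 40, 41)  [1]
Total reduced forms: 1 + 1 + 1 + 2 + 1 + 1 + 2 + 1 + 2 + 2 + 1 + 2 + 2 + 2 + 2 + 1 = 24
h = 24

24


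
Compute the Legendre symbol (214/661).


p = 661 is prime, so compute (214/661) with the reciprocity algorithm (Jacobi-symbol steps: pull out 2s via (2/n), flip via reciprocity, reduce):
  pull out 2: (2/661) = -1  (since 661 mod 8 = 5)
  reciprocity: (107/661) -> +(661/107)
  reduce: (19/107)
  reciprocity: (19/107) -> -(107/19)
  reduce: (12/19)
  pull out 2: (2/19) = -1  (since 19 mod 8 = 3)
  pull out 2: (2/19) = -1  (since 19 mod 8 = 3)
  reciprocity: (3/19) -> -(19/3)
  reduce: (1/3)
  (1/3) = 1
Product of signs = -1
(214/661) = -1

-1


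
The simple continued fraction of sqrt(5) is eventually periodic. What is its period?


Run the CF algorithm for sqrt(5).
a_0 = floor(sqrt(5)) = 2; set m_0=0, q_0=1.
Recurrence: m' = q*a - m,  q' = (d - m'^2)/q,  a' = floor((a_0 + m')/q').
  step 1: m=2, q=1, a=4
a_1 = 2*a_0 = 4, so the period closes here.
sqrt(5) = [2; 4]
Period length = 1

1


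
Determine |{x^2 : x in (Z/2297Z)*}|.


For prime p, the number of non-zero quadratic residues is (p-1)/2.
= (2297-1)/2
= 1148

1148


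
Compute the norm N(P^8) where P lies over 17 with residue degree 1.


N(P^a) = p^(a*f)
= 17^(8*1)
= 17^8
= 6975757441

6975757441


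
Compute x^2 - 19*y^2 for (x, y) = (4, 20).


x^2 - d*y^2
= 4^2 - 19*20^2
= 16 - 7600
= -7584

-7584


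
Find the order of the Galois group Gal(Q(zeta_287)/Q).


|Gal(Q(zeta_287)/Q)| = phi(287)
= 240

240


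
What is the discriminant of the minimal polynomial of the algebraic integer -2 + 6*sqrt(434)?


The element -2 + 6*sqrt(434) has minimal polynomial:
x^2 + 4*x - 15620
Discriminant = (4)^2 - 4*(-15620)
= 16 + 62480
= 62496

62496


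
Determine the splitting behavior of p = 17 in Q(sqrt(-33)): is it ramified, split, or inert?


K = Q(sqrt(-33)). Since d mod 4 = 3, disc(K) = -132.
Check p | disc: -132 mod 17 = 4.
p does not divide disc. Compute Legendre symbol (d/p):
1^((17-1)/2) mod 17 = 1
(d/p) = 1, so p splits: (p) = P*P' with e=1, f=1, g=2.
Therefore p is split.

split


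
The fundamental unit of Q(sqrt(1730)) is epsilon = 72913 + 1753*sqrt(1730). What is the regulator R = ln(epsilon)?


epsilon = 72913 + 1753*sqrt(1730)
= 145826.0000
R = ln(145826.0000)
= 11.8902

11.8902


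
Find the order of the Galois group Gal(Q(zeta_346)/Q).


|Gal(Q(zeta_346)/Q)| = phi(346)
= 172

172


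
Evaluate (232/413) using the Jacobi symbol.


Compute (232/413) via quadratic reciprocity:
  pull out 2: (2/413) = -1  (since 413 mod 8 = 5)
  pull out 2: (2/413) = -1  (since 413 mod 8 = 5)
  pull out 2: (2/413) = -1  (since 413 mod 8 = 5)
  reciprocity: (29/413) -> +(413/29)
  reduce: (7/29)
  reciprocity: (7/29) -> +(29/7)
  reduce: (1/7)
  (1/7) = 1
Product of signs = -1

-1


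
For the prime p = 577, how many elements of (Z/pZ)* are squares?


For prime p, the number of non-zero quadratic residues is (p-1)/2.
= (577-1)/2
= 288

288


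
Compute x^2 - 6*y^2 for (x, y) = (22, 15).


x^2 - d*y^2
= 22^2 - 6*15^2
= 484 - 1350
= -866

-866


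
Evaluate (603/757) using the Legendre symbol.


p = 757 is prime, so compute (603/757) with the reciprocity algorithm (Jacobi-symbol steps: pull out 2s via (2/n), flip via reciprocity, reduce):
  reciprocity: (603/757) -> +(757/603)
  reduce: (154/603)
  pull out 2: (2/603) = -1  (since 603 mod 8 = 3)
  reciprocity: (77/603) -> +(603/77)
  reduce: (64/77)
  pull out 2: (2/77) = -1  (since 77 mod 8 = 5)
  pull out 2: (2/77) = -1  (since 77 mod 8 = 5)
  pull out 2: (2/77) = -1  (since 77 mod 8 = 5)
  pull out 2: (2/77) = -1  (since 77 mod 8 = 5)
  pull out 2: (2/77) = -1  (since 77 mod 8 = 5)
  pull out 2: (2/77) = -1  (since 77 mod 8 = 5)
  (1/77) = 1
Product of signs = -1
(603/757) = -1

-1


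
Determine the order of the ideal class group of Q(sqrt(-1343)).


K = Q(sqrt(-1343)). d mod 4 = 1, so D = disc(K) = d = -1343
h(K) equals the number of primitive reduced positive-definite forms (a, b, c) = a*x^2 + b*x*y + c*y^2 with b^2 - 4ac = D,
where reduced means |b| <= a <= c, with b >= 0 whenever |b| = a or a = c, and primitive means gcd(a, b, c) = 1.
Reduced forces 3a^2 <= |D| = 1343, so 1 <= a <= 21; b must have the parity of D, and c = (b^2 - D)/(4a) must be an integer >= a.
Enumerate a = 1..21, b in [-a, a]:
  a=1: (1, 1, 336)  [1]
  a=2: (2, -1, 168), (2, 1, 168)  [2]
  a=3: (3, -1, 112), (3, 1, 112)  [2]
  a=4: (4, -1, 84), (4, 1, 84)  [2]
  a=5: none
  a=6: (6, -5, 57), (6, -1, 56), (6, 1, 56), (6, 5, 57)  [4]
  a=7: (7, -1, 48), (7, 1, 48)  [2]
  a=8: (8, -1, 42), (8, 1, 42)  [2]
  a=9: (9, -5, 38), (9, 5, 38)  [2]
  a=10..11: none
  a=12: (12, -7, 29), (12, -1, 28), (12, 1, 28), (12, 7, 29)  [4]
  a=13: (13, -3, 26), (13, 3, 26)  [2]
  a=14: (14, -13, 27), (14, -1, 24), (14, 1, 24), (14, 13, 27)  [4]
  a=15: none
  a=16: (16, -1, 21), (16, 1, 21)  [2]
  a=17: (17, 17, 24)  [1]
  a=18: (18, -13, 21), (18, -5, 19), (18, 5, 19), (18, 13, 21)  [4]
  a=19..21: none
Total reduced forms: 1 + 2 + 2 + 2 + 4 + 2 + 2 + 2 + 4 + 2 + 4 + 2 + 1 + 4 = 34
h = 34

34


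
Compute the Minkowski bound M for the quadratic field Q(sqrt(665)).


d = 665, d mod 4 = 1, so disc(K) = d = 665; |disc(K)| = 665
Real quadratic field, so n = 2, s = r2 = 0, r1 = 2
M = (n!/n^n) * (4/pi)^s * sqrt(|disc(K)|) = (2!/2^2) * (4/pi)^0 * sqrt(665)
= 0.5 * 1.000000 * 25.787594
= 12.8938

12.8938


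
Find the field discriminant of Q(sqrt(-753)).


For K = Q(sqrt(d)) with d squarefree: disc(K) = d if d = 1 mod 4, and disc(K) = 4d if d = 2 or 3 mod 4.
Here d = -753, and d mod 4 = 3.
d = 3 mod 4, not 1 (O_K = Z[sqrt(d)]), so disc(K) = 4d = 4 * (-753) = -3012

-3012


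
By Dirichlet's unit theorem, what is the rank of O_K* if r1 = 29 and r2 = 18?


By Dirichlet's unit theorem:
rank = r1 + r2 - 1
= 29 + 18 - 1
= 46

46


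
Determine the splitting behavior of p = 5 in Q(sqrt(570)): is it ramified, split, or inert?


K = Q(sqrt(570)). Since d mod 4 = 2, disc(K) = 2280.
Check p | disc: 2280 mod 5 = 0.
p divides disc, so p ramifies: (p) = P^2 with e=2, f=1, g=1.
Therefore p is ramified.

ramified


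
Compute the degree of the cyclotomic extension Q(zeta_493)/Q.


The degree equals Euler's totient phi(493).
493 = 17 * 29
phi(493) = 448

448


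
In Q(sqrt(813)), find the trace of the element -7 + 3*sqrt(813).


Tr(a + b*sqrt(d)) = (a + b*sqrt(d)) + (a - b*sqrt(d)) = 2a
= 2 * (-7)
= -14

-14


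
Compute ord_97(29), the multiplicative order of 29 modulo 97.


We want ord_97(29), the smallest k >= 1 with 29^k = 1 mod 97.
n = 97 = 97, phi(97) = 96; the order divides phi(n).
Divisors of 96: 1, 2, 3, 4, 6, 8, 12, 16, 24, 32, 48, 96
Repeated squaring mod 97: 29^1 = 29, 29^2 = 65, 29^4 = 54, 29^8 = 6, 29^16 = 36, 29^32 = 35, 29^64 = 61
Test divisors in increasing order:
  k=1: 29^1 = 29 mod 97
  k=2: 29^2 = 65 mod 97
  k=3: 29^3 = 65 * 29 = 42 mod 97
  k=4: 29^4 = 54 mod 97
  k=6: 29^6 = 54 * 65 = 18 mod 97
  k=8: 29^8 = 6 mod 97
  k=12: 29^12 = 6 * 54 = 33 mod 97
  k=16: 29^16 = 36 mod 97
  k=24: 29^24 = 36 * 6 = 22 mod 97
  k=32: 29^32 = 35 mod 97
  k=48: 29^48 = 35 * 36 = 96 mod 97
  k=96: 29^96 = 61 * 35 = 1 mod 97  <- first divisor giving 1
Order = 96

96


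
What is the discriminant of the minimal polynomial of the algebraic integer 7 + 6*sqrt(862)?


The element 7 + 6*sqrt(862) has minimal polynomial:
x^2 - 14*x - 30983
Discriminant = (-14)^2 - 4*(-30983)
= 196 + 123932
= 124128

124128


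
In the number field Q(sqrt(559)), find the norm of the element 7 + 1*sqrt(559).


N(a + b*sqrt(d)) = a^2 - d*b^2
= (7)^2 - (559)*(1)^2
= 49 - 559
= -510

-510


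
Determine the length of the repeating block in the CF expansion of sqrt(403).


Run the CF algorithm for sqrt(403).
a_0 = floor(sqrt(403)) = 20; set m_0=0, q_0=1.
Recurrence: m' = q*a - m,  q' = (d - m'^2)/q,  a' = floor((a_0 + m')/q').
  step 1: m=20, q=3, a=13
  step 2: m=19, q=14, a=2
  step 3: m=9, q=23, a=1
  step 4: m=14, q=9, a=3
  step 5: m=13, q=26, a=1
  step 6: m=13, q=9, a=3
  step 7: m=14, q=23, a=1
  step 8: m=9, q=14, a=2
  step 9: m=19, q=3, a=13
  step 10: m=20, q=1, a=40
a_10 = 2*a_0 = 40, so the period closes here.
sqrt(403) = [20; 13, 2, 1, 3, 1, 3, 1, 2, 13, 40]
Period length = 10

10


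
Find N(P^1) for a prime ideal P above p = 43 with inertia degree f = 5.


N(P^a) = p^(a*f)
= 43^(1*5)
= 43^5
= 147008443

147008443


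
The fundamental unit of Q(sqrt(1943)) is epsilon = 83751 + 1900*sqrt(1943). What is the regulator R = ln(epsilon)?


epsilon = 83751 + 1900*sqrt(1943)
= 167502.0000
R = ln(167502.0000)
= 12.0288

12.0288


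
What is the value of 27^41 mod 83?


p = 83 is prime and the exponent is (p-1)/2 = 41, so by Euler's criterion 27^41 = (27/83) = +1 or -1 mod 83.
Compute by square-and-multiply:
  41 = 32 + 8 + 1 (binary 101001)
  Repeated squaring mod 83: 27^1 = 27, 27^2 = 65, 27^4 = 75, 27^8 = 64, 27^16 = 29, 27^32 = 11
  27^41 = 27^32 * 27^8 * 27^1 = 11 * 64 * 27 mod 83
    11 * 64 = 704 = 40 mod 83
    40 * 27 = 1080 = 1 mod 83
  27^41 = 1 mod 83
Result 1: 27 is a quadratic residue mod 83.
27^41 mod 83 = 1

1


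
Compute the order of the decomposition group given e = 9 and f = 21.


|D_P| = e * f
= 9 * 21
= 189

189


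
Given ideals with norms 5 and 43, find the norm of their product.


N(IJ) = N(I) * N(J)
= 5 * 43
= 215

215


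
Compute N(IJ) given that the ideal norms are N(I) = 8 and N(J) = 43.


N(IJ) = N(I) * N(J)
= 8 * 43
= 344

344


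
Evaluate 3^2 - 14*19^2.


x^2 - d*y^2
= 3^2 - 14*19^2
= 9 - 5054
= -5045

-5045


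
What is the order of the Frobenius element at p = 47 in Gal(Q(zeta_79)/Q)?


The Frobenius at p in Gal(Q(zeta_n)/Q) = (Z/nZ)* is the class of p, so its order is ord_79(47), the smallest k >= 1 with 47^k = 1 mod 79.
n = 79 = 79, phi(79) = 78; the order divides phi(n).
Divisors of 78: 1, 2, 3, 6, 13, 26, 39, 78
Repeated squaring mod 79: 47^1 = 47, 47^2 = 76, 47^4 = 9, 47^8 = 2, 47^16 = 4, 47^32 = 16, 47^64 = 19
Test divisors in increasing order:
  k=1: 47^1 = 47 mod 79
  k=2: 47^2 = 76 mod 79
  k=3: 47^3 = 76 * 47 = 17 mod 79
  k=6: 47^6 = 9 * 76 = 52 mod 79
  k=13: 47^13 = 2 * 9 * 47 = 56 mod 79
  k=26: 47^26 = 4 * 2 * 76 = 55 mod 79
  k=39: 47^39 = 16 * 9 * 76 * 47 = 78 mod 79
  k=78: 47^78 = 19 * 2 * 9 * 76 = 1 mod 79  <- first divisor giving 1
Order = 78

78


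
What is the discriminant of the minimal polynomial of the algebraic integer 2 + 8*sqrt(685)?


The element 2 + 8*sqrt(685) has minimal polynomial:
x^2 - 4*x - 43836
Discriminant = (-4)^2 - 4*(-43836)
= 16 + 175344
= 175360

175360


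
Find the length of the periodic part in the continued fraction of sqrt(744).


Run the CF algorithm for sqrt(744).
a_0 = floor(sqrt(744)) = 27; set m_0=0, q_0=1.
Recurrence: m' = q*a - m,  q' = (d - m'^2)/q,  a' = floor((a_0 + m')/q').
  step 1: m=27, q=15, a=3
  step 2: m=18, q=28, a=1
  step 3: m=10, q=23, a=1
  step 4: m=13, q=25, a=1
  step 5: m=12, q=24, a=1
  step 6: m=12, q=25, a=1
  step 7: m=13, q=23, a=1
  step 8: m=10, q=28, a=1
  step 9: m=18, q=15, a=3
  step 10: m=27, q=1, a=54
a_10 = 2*a_0 = 54, so the period closes here.
sqrt(744) = [27; 3, 1, 1, 1, 1, 1, 1, 1, 3, 54]
Period length = 10

10


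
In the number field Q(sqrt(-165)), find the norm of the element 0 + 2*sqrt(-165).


N(a + b*sqrt(d)) = a^2 - d*b^2
= (0)^2 - (-165)*(2)^2
= 0 + 660
= 660

660


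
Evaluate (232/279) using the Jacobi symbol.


Compute (232/279) via quadratic reciprocity:
  pull out 2: (2/279) = +1  (since 279 mod 8 = 7)
  pull out 2: (2/279) = +1  (since 279 mod 8 = 7)
  pull out 2: (2/279) = +1  (since 279 mod 8 = 7)
  reciprocity: (29/279) -> +(279/29)
  reduce: (18/29)
  pull out 2: (2/29) = -1  (since 29 mod 8 = 5)
  reciprocity: (9/29) -> +(29/9)
  reduce: (2/9)
  pull out 2: (2/9) = +1  (since 9 mod 8 = 1)
  (1/9) = 1
Product of signs = -1

-1


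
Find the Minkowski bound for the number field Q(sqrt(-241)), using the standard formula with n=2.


d = -241, d mod 4 = 3, so disc(K) = 4d = -964; |disc(K)| = 964
Imaginary quadratic field, so n = 2, s = r2 = 1, r1 = 0
M = (n!/n^n) * (4/pi)^s * sqrt(|disc(K)|) = (2!/2^2) * (4/pi)^1 * sqrt(964)
= 0.5 * 1.273240 * 31.048349
= 19.7660

19.7660


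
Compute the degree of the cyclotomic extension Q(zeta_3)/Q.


The degree equals Euler's totient phi(3).
3 = 3
phi(3) = 2

2


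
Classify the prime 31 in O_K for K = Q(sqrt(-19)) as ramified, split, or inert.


K = Q(sqrt(-19)). Since d mod 4 = 1, disc(K) = -19.
Check p | disc: -19 mod 31 = 12.
p does not divide disc. Compute Legendre symbol (d/p):
12^((31-1)/2) mod 31 = -1
(d/p) = -1, so p is inert: (p) stays prime with e=1, f=2, g=1.
Therefore p is inert.

inert


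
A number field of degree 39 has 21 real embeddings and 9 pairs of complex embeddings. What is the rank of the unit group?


By Dirichlet's unit theorem:
rank = r1 + r2 - 1
= 21 + 9 - 1
= 29

29


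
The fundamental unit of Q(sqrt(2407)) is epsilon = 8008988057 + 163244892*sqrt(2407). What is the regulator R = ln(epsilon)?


epsilon = 8008988057 + 163244892*sqrt(2407)
= 1.6018e+10
R = ln(1.6018e+10)
= 23.4970

23.4970


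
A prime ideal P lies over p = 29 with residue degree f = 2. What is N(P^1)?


N(P^a) = p^(a*f)
= 29^(1*2)
= 29^2
= 841

841


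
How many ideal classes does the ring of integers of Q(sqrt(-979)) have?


K = Q(sqrt(-979)). d mod 4 = 1, so D = disc(K) = d = -979
h(K) equals the number of primitive reduced positive-definite forms (a, b, c) = a*x^2 + b*x*y + c*y^2 with b^2 - 4ac = D,
where reduced means |b| <= a <= c, with b >= 0 whenever |b| = a or a = c, and primitive means gcd(a, b, c) = 1.
Reduced forces 3a^2 <= |D| = 979, so 1 <= a <= 18; b must have the parity of D, and c = (b^2 - D)/(4a) must be an integer >= a.
Enumerate a = 1..18, b in [-a, a]:
  a=1: (1, 1, 245)  [1]
  a=2..4: none
  a=5: (5, -1, 49), (5, 1, 49)  [2]
  a=6: none
  a=7: (7, -1, 35), (7, 1, 35)  [2]
  a=8..10: none
  a=11: (11, 11, 25)  [1]
  a=12: none
  a=13: (13, -3, 19), (13, 3, 19)  [2]
  a=14..18: none
Total reduced forms: 1 + 2 + 2 + 1 + 2 = 8
h = 8

8


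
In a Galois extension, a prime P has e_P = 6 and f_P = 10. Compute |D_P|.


|D_P| = e * f
= 6 * 10
= 60

60


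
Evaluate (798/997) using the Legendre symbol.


p = 997 is prime, so compute (798/997) with the reciprocity algorithm (Jacobi-symbol steps: pull out 2s via (2/n), flip via reciprocity, reduce):
  pull out 2: (2/997) = -1  (since 997 mod 8 = 5)
  reciprocity: (399/997) -> +(997/399)
  reduce: (199/399)
  reciprocity: (199/399) -> -(399/199)
  reduce: (1/199)
  (1/199) = 1
Product of signs = 1
(798/997) = 1

1


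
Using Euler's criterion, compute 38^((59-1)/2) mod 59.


p = 59 is prime and the exponent is (p-1)/2 = 29, so by Euler's criterion 38^29 = (38/59) = +1 or -1 mod 59.
Compute by square-and-multiply:
  29 = 16 + 8 + 4 + 1 (binary 11101)
  Repeated squaring mod 59: 38^1 = 38, 38^2 = 28, 38^4 = 17, 38^8 = 53, 38^16 = 36
  38^29 = 38^16 * 38^8 * 38^4 * 38^1 = 36 * 53 * 17 * 38 mod 59
    36 * 53 = 1908 = 20 mod 59
    20 * 17 = 340 = 45 mod 59
    45 * 38 = 1710 = 58 mod 59
  38^29 = 58 mod 59
Result 58 = p - 1 = -1 mod 59: 38 is a quadratic non-residue mod 59. As a residue in [0, p-1] the value is 58.
38^29 mod 59 = 58

58


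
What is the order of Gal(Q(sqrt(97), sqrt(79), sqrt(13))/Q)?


The 3 square roots of distinct primes are multiplicatively independent over Q,
so [K:Q] = 2^3 and Gal(K/Q) is isomorphic to (Z/2Z)^3.
|Gal| = 2^3 = 8

8


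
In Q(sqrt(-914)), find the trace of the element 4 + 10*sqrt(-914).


Tr(a + b*sqrt(d)) = (a + b*sqrt(d)) + (a - b*sqrt(d)) = 2a
= 2 * (4)
= 8

8


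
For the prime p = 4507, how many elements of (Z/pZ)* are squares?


For prime p, the number of non-zero quadratic residues is (p-1)/2.
= (4507-1)/2
= 2253

2253


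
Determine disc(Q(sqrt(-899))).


For K = Q(sqrt(d)) with d squarefree: disc(K) = d if d = 1 mod 4, and disc(K) = 4d if d = 2 or 3 mod 4.
Here d = -899, and d mod 4 = 1.
d = 1 mod 4 (O_K = Z[(1+sqrt(d))/2]), so disc(K) = d = -899

-899


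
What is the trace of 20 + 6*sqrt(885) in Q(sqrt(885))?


Tr(a + b*sqrt(d)) = (a + b*sqrt(d)) + (a - b*sqrt(d)) = 2a
= 2 * (20)
= 40

40


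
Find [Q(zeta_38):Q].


The degree equals Euler's totient phi(38).
38 = 2 * 19
phi(38) = 18

18


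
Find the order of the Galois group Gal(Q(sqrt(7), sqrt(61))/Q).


The 2 square roots of distinct primes are multiplicatively independent over Q,
so [K:Q] = 2^2 and Gal(K/Q) is isomorphic to (Z/2Z)^2.
|Gal| = 2^2 = 4

4


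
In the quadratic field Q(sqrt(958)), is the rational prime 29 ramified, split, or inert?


K = Q(sqrt(958)). Since d mod 4 = 2, disc(K) = 3832.
Check p | disc: 3832 mod 29 = 4.
p does not divide disc. Compute Legendre symbol (d/p):
1^((29-1)/2) mod 29 = 1
(d/p) = 1, so p splits: (p) = P*P' with e=1, f=1, g=2.
Therefore p is split.

split


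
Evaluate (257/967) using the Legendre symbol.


p = 967 is prime, so compute (257/967) with the reciprocity algorithm (Jacobi-symbol steps: pull out 2s via (2/n), flip via reciprocity, reduce):
  reciprocity: (257/967) -> +(967/257)
  reduce: (196/257)
  pull out 2: (2/257) = +1  (since 257 mod 8 = 1)
  pull out 2: (2/257) = +1  (since 257 mod 8 = 1)
  reciprocity: (49/257) -> +(257/49)
  reduce: (12/49)
  pull out 2: (2/49) = +1  (since 49 mod 8 = 1)
  pull out 2: (2/49) = +1  (since 49 mod 8 = 1)
  reciprocity: (3/49) -> +(49/3)
  reduce: (1/3)
  (1/3) = 1
Product of signs = 1
(257/967) = 1

1


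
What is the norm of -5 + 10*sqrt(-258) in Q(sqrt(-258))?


N(a + b*sqrt(d)) = a^2 - d*b^2
= (-5)^2 - (-258)*(10)^2
= 25 + 25800
= 25825

25825


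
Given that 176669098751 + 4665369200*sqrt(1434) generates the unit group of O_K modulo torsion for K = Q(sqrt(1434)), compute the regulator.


epsilon = 176669098751 + 4665369200*sqrt(1434)
= 3.5334e+11
R = ln(3.5334e+11)
= 26.5907

26.5907


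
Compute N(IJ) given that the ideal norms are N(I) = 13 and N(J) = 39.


N(IJ) = N(I) * N(J)
= 13 * 39
= 507

507


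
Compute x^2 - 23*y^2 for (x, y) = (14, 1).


x^2 - d*y^2
= 14^2 - 23*1^2
= 196 - 23
= 173

173


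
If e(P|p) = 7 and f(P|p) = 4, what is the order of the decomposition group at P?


|D_P| = e * f
= 7 * 4
= 28

28


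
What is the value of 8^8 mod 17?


p = 17 is prime and the exponent is (p-1)/2 = 8, so by Euler's criterion 8^8 = (8/17) = +1 or -1 mod 17.
Compute by square-and-multiply:
  8 = 8 (binary 1000)
  Repeated squaring mod 17: 8^1 = 8, 8^2 = 13, 8^4 = 16, 8^8 = 1
  8^8 = 1 mod 17
Result 1: 8 is a quadratic residue mod 17.
8^8 mod 17 = 1

1


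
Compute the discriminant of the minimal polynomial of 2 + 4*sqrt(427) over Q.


The element 2 + 4*sqrt(427) has minimal polynomial:
x^2 - 4*x - 6828
Discriminant = (-4)^2 - 4*(-6828)
= 16 + 27312
= 27328

27328


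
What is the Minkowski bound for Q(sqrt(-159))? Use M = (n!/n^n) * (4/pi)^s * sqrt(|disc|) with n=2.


d = -159, d mod 4 = 1, so disc(K) = d = -159; |disc(K)| = 159
Imaginary quadratic field, so n = 2, s = r2 = 1, r1 = 0
M = (n!/n^n) * (4/pi)^s * sqrt(|disc(K)|) = (2!/2^2) * (4/pi)^1 * sqrt(159)
= 0.5 * 1.273240 * 12.609520
= 8.0275

8.0275


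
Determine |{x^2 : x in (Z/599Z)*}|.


For prime p, the number of non-zero quadratic residues is (p-1)/2.
= (599-1)/2
= 299

299


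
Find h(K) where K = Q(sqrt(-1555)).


K = Q(sqrt(-1555)). d mod 4 = 1, so D = disc(K) = d = -1555
h(K) equals the number of primitive reduced positive-definite forms (a, b, c) = a*x^2 + b*x*y + c*y^2 with b^2 - 4ac = D,
where reduced means |b| <= a <= c, with b >= 0 whenever |b| = a or a = c, and primitive means gcd(a, b, c) = 1.
Reduced forces 3a^2 <= |D| = 1555, so 1 <= a <= 22; b must have the parity of D, and c = (b^2 - D)/(4a) must be an integer >= a.
Enumerate a = 1..22, b in [-a, a]:
  a=1: (1, 1, 389)  [1]
  a=2..4: none
  a=5: (5, 5, 79)  [1]
  a=6..16: none
  a=17: (17, -3, 23), (17, 3, 23)  [2]
  a=18..22: none
Total reduced forms: 1 + 1 + 2 = 4
h = 4

4


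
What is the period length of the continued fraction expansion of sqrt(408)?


Run the CF algorithm for sqrt(408).
a_0 = floor(sqrt(408)) = 20; set m_0=0, q_0=1.
Recurrence: m' = q*a - m,  q' = (d - m'^2)/q,  a' = floor((a_0 + m')/q').
  step 1: m=20, q=8, a=5
  step 2: m=20, q=1, a=40
a_2 = 2*a_0 = 40, so the period closes here.
sqrt(408) = [20; 5, 40]
Period length = 2

2


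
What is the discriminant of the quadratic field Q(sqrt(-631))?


For K = Q(sqrt(d)) with d squarefree: disc(K) = d if d = 1 mod 4, and disc(K) = 4d if d = 2 or 3 mod 4.
Here d = -631, and d mod 4 = 1.
d = 1 mod 4 (O_K = Z[(1+sqrt(d))/2]), so disc(K) = d = -631

-631


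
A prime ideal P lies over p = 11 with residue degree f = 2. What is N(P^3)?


N(P^a) = p^(a*f)
= 11^(3*2)
= 11^6
= 1771561

1771561


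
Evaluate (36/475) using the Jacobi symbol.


Compute (36/475) via quadratic reciprocity:
  pull out 2: (2/475) = -1  (since 475 mod 8 = 3)
  pull out 2: (2/475) = -1  (since 475 mod 8 = 3)
  reciprocity: (9/475) -> +(475/9)
  reduce: (7/9)
  reciprocity: (7/9) -> +(9/7)
  reduce: (2/7)
  pull out 2: (2/7) = +1  (since 7 mod 8 = 7)
  (1/7) = 1
Product of signs = 1

1


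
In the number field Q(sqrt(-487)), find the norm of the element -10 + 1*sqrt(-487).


N(a + b*sqrt(d)) = a^2 - d*b^2
= (-10)^2 - (-487)*(1)^2
= 100 + 487
= 587

587


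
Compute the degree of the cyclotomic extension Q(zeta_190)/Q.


The degree equals Euler's totient phi(190).
190 = 2 * 5 * 19
phi(190) = 72

72


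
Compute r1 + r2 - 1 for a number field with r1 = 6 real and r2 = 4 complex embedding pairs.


By Dirichlet's unit theorem:
rank = r1 + r2 - 1
= 6 + 4 - 1
= 9

9


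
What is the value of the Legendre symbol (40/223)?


p = 223 is prime, so compute (40/223) with the reciprocity algorithm (Jacobi-symbol steps: pull out 2s via (2/n), flip via reciprocity, reduce):
  pull out 2: (2/223) = +1  (since 223 mod 8 = 7)
  pull out 2: (2/223) = +1  (since 223 mod 8 = 7)
  pull out 2: (2/223) = +1  (since 223 mod 8 = 7)
  reciprocity: (5/223) -> +(223/5)
  reduce: (3/5)
  reciprocity: (3/5) -> +(5/3)
  reduce: (2/3)
  pull out 2: (2/3) = -1  (since 3 mod 8 = 3)
  (1/3) = 1
Product of signs = -1
(40/223) = -1

-1


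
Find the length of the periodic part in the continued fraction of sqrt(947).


Run the CF algorithm for sqrt(947).
a_0 = floor(sqrt(947)) = 30; set m_0=0, q_0=1.
Recurrence: m' = q*a - m,  q' = (d - m'^2)/q,  a' = floor((a_0 + m')/q').
  step 1: m=30, q=47, a=1
  step 2: m=17, q=14, a=3
  step 3: m=25, q=23, a=2
  step 4: m=21, q=22, a=2
  step 5: m=23, q=19, a=2
  step 6: m=15, q=38, a=1
  step 7: m=23, q=11, a=4
  step 8: m=21, q=46, a=1
  step 9: m=25, q=7, a=7
  step 10: m=24, q=53, a=1
  step 11: m=29, q=2, a=29
  step 12: m=29, q=53, a=1
  step 13: m=24, q=7, a=7
  step 14: m=25, q=46, a=1
  step 15: m=21, q=11, a=4
  step 16: m=23, q=38, a=1
  step 17: m=15, q=19, a=2
  step 18: m=23, q=22, a=2
  step 19: m=21, q=23, a=2
  step 20: m=25, q=14, a=3
  step 21: m=17, q=47, a=1
  step 22: m=30, q=1, a=60
a_22 = 2*a_0 = 60, so the period closes here.
sqrt(947) = [30; 1, 3, 2, 2, 2, 1, 4, 1, 7, 1, 29, 1, 7, 1, 4, 1, 2, 2, 2, 3, 1, 60]
Period length = 22

22


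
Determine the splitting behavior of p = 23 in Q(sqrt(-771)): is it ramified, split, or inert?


K = Q(sqrt(-771)). Since d mod 4 = 1, disc(K) = -771.
Check p | disc: -771 mod 23 = 11.
p does not divide disc. Compute Legendre symbol (d/p):
11^((23-1)/2) mod 23 = -1
(d/p) = -1, so p is inert: (p) stays prime with e=1, f=2, g=1.
Therefore p is inert.

inert


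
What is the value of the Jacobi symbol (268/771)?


Compute (268/771) via quadratic reciprocity:
  pull out 2: (2/771) = -1  (since 771 mod 8 = 3)
  pull out 2: (2/771) = -1  (since 771 mod 8 = 3)
  reciprocity: (67/771) -> -(771/67)
  reduce: (34/67)
  pull out 2: (2/67) = -1  (since 67 mod 8 = 3)
  reciprocity: (17/67) -> +(67/17)
  reduce: (16/17)
  pull out 2: (2/17) = +1  (since 17 mod 8 = 1)
  pull out 2: (2/17) = +1  (since 17 mod 8 = 1)
  pull out 2: (2/17) = +1  (since 17 mod 8 = 1)
  pull out 2: (2/17) = +1  (since 17 mod 8 = 1)
  (1/17) = 1
Product of signs = 1

1


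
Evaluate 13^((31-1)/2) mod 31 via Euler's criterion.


p = 31 is prime and the exponent is (p-1)/2 = 15, so by Euler's criterion 13^15 = (13/31) = +1 or -1 mod 31.
Compute by square-and-multiply:
  15 = 8 + 4 + 2 + 1 (binary 1111)
  Repeated squaring mod 31: 13^1 = 13, 13^2 = 14, 13^4 = 10, 13^8 = 7
  13^15 = 13^8 * 13^4 * 13^2 * 13^1 = 7 * 10 * 14 * 13 mod 31
    7 * 10 = 70 = 8 mod 31
    8 * 14 = 112 = 19 mod 31
    19 * 13 = 247 = 30 mod 31
  13^15 = 30 mod 31
Result 30 = p - 1 = -1 mod 31: 13 is a quadratic non-residue mod 31. As a residue in [0, p-1] the value is 30.
13^15 mod 31 = 30

30


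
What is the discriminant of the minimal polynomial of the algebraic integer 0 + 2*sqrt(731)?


The element 0 + 2*sqrt(731) has minimal polynomial:
x^2 + 0*x - 2924
Discriminant = (0)^2 - 4*(-2924)
= 0 + 11696
= 11696

11696


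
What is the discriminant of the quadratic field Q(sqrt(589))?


For K = Q(sqrt(d)) with d squarefree: disc(K) = d if d = 1 mod 4, and disc(K) = 4d if d = 2 or 3 mod 4.
Here d = 589, and d mod 4 = 1.
d = 1 mod 4 (O_K = Z[(1+sqrt(d))/2]), so disc(K) = d = 589

589


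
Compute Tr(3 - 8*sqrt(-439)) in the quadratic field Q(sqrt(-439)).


Tr(a + b*sqrt(d)) = (a + b*sqrt(d)) + (a - b*sqrt(d)) = 2a
= 2 * (3)
= 6

6


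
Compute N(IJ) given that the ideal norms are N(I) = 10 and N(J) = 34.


N(IJ) = N(I) * N(J)
= 10 * 34
= 340

340


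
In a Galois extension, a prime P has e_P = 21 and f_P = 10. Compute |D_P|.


|D_P| = e * f
= 21 * 10
= 210

210


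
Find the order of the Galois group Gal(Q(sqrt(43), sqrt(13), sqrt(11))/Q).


The 3 square roots of distinct primes are multiplicatively independent over Q,
so [K:Q] = 2^3 and Gal(K/Q) is isomorphic to (Z/2Z)^3.
|Gal| = 2^3 = 8

8


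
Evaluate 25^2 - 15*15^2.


x^2 - d*y^2
= 25^2 - 15*15^2
= 625 - 3375
= -2750

-2750


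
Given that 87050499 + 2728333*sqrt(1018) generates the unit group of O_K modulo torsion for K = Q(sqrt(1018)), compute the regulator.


epsilon = 87050499 + 2728333*sqrt(1018)
= 1.7410e+08
R = ln(1.7410e+08)
= 18.9751

18.9751


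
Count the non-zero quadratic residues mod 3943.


For prime p, the number of non-zero quadratic residues is (p-1)/2.
= (3943-1)/2
= 1971

1971


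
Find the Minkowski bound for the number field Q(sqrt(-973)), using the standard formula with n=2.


d = -973, d mod 4 = 3, so disc(K) = 4d = -3892; |disc(K)| = 3892
Imaginary quadratic field, so n = 2, s = r2 = 1, r1 = 0
M = (n!/n^n) * (4/pi)^s * sqrt(|disc(K)|) = (2!/2^2) * (4/pi)^1 * sqrt(3892)
= 0.5 * 1.273240 * 62.385896
= 39.7161

39.7161


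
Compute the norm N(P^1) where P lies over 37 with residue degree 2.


N(P^a) = p^(a*f)
= 37^(1*2)
= 37^2
= 1369

1369


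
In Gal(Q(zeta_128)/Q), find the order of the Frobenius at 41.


The Frobenius at p in Gal(Q(zeta_n)/Q) = (Z/nZ)* is the class of p, so its order is ord_128(41), the smallest k >= 1 with 41^k = 1 mod 128.
n = 128 = 2^7, phi(128) = 64; the order divides phi(n).
Divisors of 64: 1, 2, 4, 8, 16, 32, 64
Repeated squaring mod 128: 41^1 = 41, 41^2 = 17, 41^4 = 33, 41^8 = 65, 41^16 = 1, 41^32 = 1, 41^64 = 1
Test divisors in increasing order:
  k=1: 41^1 = 41 mod 128
  k=2: 41^2 = 17 mod 128
  k=4: 41^4 = 33 mod 128
  k=8: 41^8 = 65 mod 128
  k=16: 41^16 = 1 mod 128  <- first divisor giving 1
Order = 16

16


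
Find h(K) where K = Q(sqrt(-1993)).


K = Q(sqrt(-1993)). d mod 4 = 3, so D = disc(K) = 4d = -7972
h(K) equals the number of primitive reduced positive-definite forms (a, b, c) = a*x^2 + b*x*y + c*y^2 with b^2 - 4ac = D,
where reduced means |b| <= a <= c, with b >= 0 whenever |b| = a or a = c, and primitive means gcd(a, b, c) = 1.
Reduced forces 3a^2 <= |D| = 7972, so 1 <= a <= 51; b must have the parity of D, and c = (b^2 - D)/(4a) must be an integer >= a.
Enumerate a = 1..51, b in [-a, a]:
  a=1: (1, 0, 1993)  [1]
  a=2: (2, 2, 997)  [1]
  a=3..6: none
  a=7: (7, -6, 286), (7, 6, 286)  [2]
  a=8..10: none
  a=11: (11, -6, 182), (11, 6, 182)  [2]
  a=12: none
  a=13: (13, -6, 154), (13, 6, 154)  [2]
  a=14: (14, -6, 143), (14, 6, 143)  [2]
  a=15..16: none
  a=17: (17, -16, 121), (17, 16, 121)  [2]
  a=18..21: none
  a=22: (22, -6, 91), (22, 6, 91)  [2]
  a=23: (23, -20, 91), (23, 20, 91)  [2]
  a=24..25: none
  a=26: (26, -6, 77), (26, 6, 77)  [2]
  a=27..33: none
  a=34: (34, -18, 61), (34, 18, 61)  [2]
  a=35..40: none
  a=41: (41, -8, 49), (41, 8, 49)  [2]
  a=42..45: none
  a=46: (46, -26, 47), (46, 26, 47)  [2]
  a=47..51: none
Total reduced forms: 1 + 1 + 2 + 2 + 2 + 2 + 2 + 2 + 2 + 2 + 2 + 2 + 2 = 24
h = 24

24


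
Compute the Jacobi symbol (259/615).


Compute (259/615) via quadratic reciprocity:
  reciprocity: (259/615) -> -(615/259)
  reduce: (97/259)
  reciprocity: (97/259) -> +(259/97)
  reduce: (65/97)
  reciprocity: (65/97) -> +(97/65)
  reduce: (32/65)
  pull out 2: (2/65) = +1  (since 65 mod 8 = 1)
  pull out 2: (2/65) = +1  (since 65 mod 8 = 1)
  pull out 2: (2/65) = +1  (since 65 mod 8 = 1)
  pull out 2: (2/65) = +1  (since 65 mod 8 = 1)
  pull out 2: (2/65) = +1  (since 65 mod 8 = 1)
  (1/65) = 1
Product of signs = -1

-1


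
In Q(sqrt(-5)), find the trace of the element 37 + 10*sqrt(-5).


Tr(a + b*sqrt(d)) = (a + b*sqrt(d)) + (a - b*sqrt(d)) = 2a
= 2 * (37)
= 74

74


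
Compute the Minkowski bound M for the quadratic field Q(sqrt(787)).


d = 787, d mod 4 = 3, so disc(K) = 4d = 3148; |disc(K)| = 3148
Real quadratic field, so n = 2, s = r2 = 0, r1 = 2
M = (n!/n^n) * (4/pi)^s * sqrt(|disc(K)|) = (2!/2^2) * (4/pi)^0 * sqrt(3148)
= 0.5 * 1.000000 * 56.107041
= 28.0535

28.0535


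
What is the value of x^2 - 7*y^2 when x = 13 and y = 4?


x^2 - d*y^2
= 13^2 - 7*4^2
= 169 - 112
= 57

57


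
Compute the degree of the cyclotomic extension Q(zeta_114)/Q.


The degree equals Euler's totient phi(114).
114 = 2 * 3 * 19
phi(114) = 36

36


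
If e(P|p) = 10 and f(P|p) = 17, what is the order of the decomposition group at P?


|D_P| = e * f
= 10 * 17
= 170

170


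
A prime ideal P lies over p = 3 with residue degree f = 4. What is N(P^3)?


N(P^a) = p^(a*f)
= 3^(3*4)
= 3^12
= 531441

531441


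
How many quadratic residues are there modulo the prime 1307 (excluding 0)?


For prime p, the number of non-zero quadratic residues is (p-1)/2.
= (1307-1)/2
= 653

653


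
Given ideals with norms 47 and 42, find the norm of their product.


N(IJ) = N(I) * N(J)
= 47 * 42
= 1974

1974


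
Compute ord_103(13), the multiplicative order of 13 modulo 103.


We want ord_103(13), the smallest k >= 1 with 13^k = 1 mod 103.
n = 103 = 103, phi(103) = 102; the order divides phi(n).
Divisors of 102: 1, 2, 3, 6, 17, 34, 51, 102
Repeated squaring mod 103: 13^1 = 13, 13^2 = 66, 13^4 = 30, 13^8 = 76, 13^16 = 8, 13^32 = 64, 13^64 = 79
Test divisors in increasing order:
  k=1: 13^1 = 13 mod 103
  k=2: 13^2 = 66 mod 103
  k=3: 13^3 = 66 * 13 = 34 mod 103
  k=6: 13^6 = 30 * 66 = 23 mod 103
  k=17: 13^17 = 8 * 13 = 1 mod 103  <- first divisor giving 1
Order = 17

17
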